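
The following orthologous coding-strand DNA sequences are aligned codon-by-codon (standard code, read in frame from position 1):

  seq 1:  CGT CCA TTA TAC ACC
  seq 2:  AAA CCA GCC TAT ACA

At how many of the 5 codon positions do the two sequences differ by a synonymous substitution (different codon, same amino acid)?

2

Codon 1: CGT Arg / AAA Lys — nonsynonymous.
Codon 2: CCA Pro / CCA Pro — identical.
Codon 3: TTA Leu / GCC Ala — nonsynonymous.
Codon 4: TAC Tyr / TAT Tyr — synonymous.
Codon 5: ACC Thr / ACA Thr — synonymous.
Synonymous differences: 2.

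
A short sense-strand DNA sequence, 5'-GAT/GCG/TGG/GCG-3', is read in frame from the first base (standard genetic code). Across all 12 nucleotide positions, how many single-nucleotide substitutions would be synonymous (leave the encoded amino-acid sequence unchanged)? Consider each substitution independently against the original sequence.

Codon 1 (GAT, Asp): 1 synonymous substitution.
Codon 2 (GCG, Ala): 3 synonymous substitutions.
Codon 3 (TGG, Trp): 0 synonymous substitutions.
Codon 4 (GCG, Ala): 3 synonymous substitutions.
Total: 1 + 3 + 0 + 3 = 7.

7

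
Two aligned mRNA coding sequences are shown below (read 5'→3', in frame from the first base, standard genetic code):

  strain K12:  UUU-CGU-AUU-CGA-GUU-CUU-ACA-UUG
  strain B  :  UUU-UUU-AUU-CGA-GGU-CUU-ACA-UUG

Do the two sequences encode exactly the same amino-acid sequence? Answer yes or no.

Codon 1: UUU Phe / UUU Phe — identical.
Codon 2: CGU Arg / UUU Phe — nonsynonymous.
Codon 3: AUU Ile / AUU Ile — identical.
Codon 4: CGA Arg / CGA Arg — identical.
Codon 5: GUU Val / GGU Gly — nonsynonymous.
Codon 6: CUU Leu / CUU Leu — identical.
Codon 7: ACA Thr / ACA Thr — identical.
Codon 8: UUG Leu / UUG Leu — identical.
Nonsynonymous differences: 2 → different protein.

no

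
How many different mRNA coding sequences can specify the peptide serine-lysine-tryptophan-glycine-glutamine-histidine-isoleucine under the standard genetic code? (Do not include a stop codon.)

576

Ser: 6 codons.
Lys: 2 codons.
Trp: 1 codon.
Gly: 4 codons.
Gln: 2 codons.
His: 2 codons.
Ile: 3 codons.
6 × 2 × 1 × 4 × 2 × 2 × 3 = 576.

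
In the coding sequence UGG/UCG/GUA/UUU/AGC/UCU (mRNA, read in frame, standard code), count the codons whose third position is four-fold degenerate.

3

Codon 1 UGG (Trp): third position 1-fold.
Codon 2 UCG (Ser): third position 4-fold.
Codon 3 GUA (Val): third position 4-fold.
Codon 4 UUU (Phe): third position 2-fold.
Codon 5 AGC (Ser): third position 2-fold.
Codon 6 UCU (Ser): third position 4-fold.
Four-fold degenerate third positions: 3.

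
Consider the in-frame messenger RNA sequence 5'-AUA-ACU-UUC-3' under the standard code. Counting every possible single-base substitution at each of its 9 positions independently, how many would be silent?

6

Codon 1 (AUA, Ile): 2 synonymous substitutions.
Codon 2 (ACU, Thr): 3 synonymous substitutions.
Codon 3 (UUC, Phe): 1 synonymous substitution.
Total: 2 + 3 + 1 = 6.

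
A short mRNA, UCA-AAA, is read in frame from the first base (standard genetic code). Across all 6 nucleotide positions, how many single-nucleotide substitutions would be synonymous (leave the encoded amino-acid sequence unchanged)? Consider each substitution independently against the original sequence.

4

Codon 1 (UCA, Ser): 3 synonymous substitutions.
Codon 2 (AAA, Lys): 1 synonymous substitution.
Total: 3 + 1 = 4.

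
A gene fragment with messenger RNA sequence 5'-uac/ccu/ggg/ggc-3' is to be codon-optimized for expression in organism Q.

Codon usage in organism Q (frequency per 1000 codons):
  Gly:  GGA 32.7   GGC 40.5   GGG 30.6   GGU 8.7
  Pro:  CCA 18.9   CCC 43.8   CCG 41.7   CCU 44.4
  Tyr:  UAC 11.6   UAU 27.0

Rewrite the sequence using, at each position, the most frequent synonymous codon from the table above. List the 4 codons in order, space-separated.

Codon 1 (Tyr): best is UAU at 27.0.
Codon 2 (Pro): best is CCU at 44.4.
Codon 3 (Gly): best is GGC at 40.5.
Codon 4 (Gly): best is GGC at 40.5.

UAU CCU GGC GGC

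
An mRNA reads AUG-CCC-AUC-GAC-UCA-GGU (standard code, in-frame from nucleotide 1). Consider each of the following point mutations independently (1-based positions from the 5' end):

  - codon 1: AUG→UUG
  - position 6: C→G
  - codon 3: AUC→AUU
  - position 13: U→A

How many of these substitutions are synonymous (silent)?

2

Codon 1: AUG (Met) → UUG (Leu) — missense.
Codon 2: CCC (Pro) → CCG (Pro) — synonymous.
Codon 3: AUC (Ile) → AUU (Ile) — synonymous.
Codon 5: UCA (Ser) → ACA (Thr) — missense.
Synonymous: 2 of 4.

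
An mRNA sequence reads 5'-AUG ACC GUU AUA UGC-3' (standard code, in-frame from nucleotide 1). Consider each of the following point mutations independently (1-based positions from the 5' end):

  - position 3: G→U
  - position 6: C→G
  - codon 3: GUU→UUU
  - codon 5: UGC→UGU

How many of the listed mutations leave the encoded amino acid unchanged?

2

Codon 1: AUG (Met) → AUU (Ile) — missense.
Codon 2: ACC (Thr) → ACG (Thr) — synonymous.
Codon 3: GUU (Val) → UUU (Phe) — missense.
Codon 5: UGC (Cys) → UGU (Cys) — synonymous.
Synonymous: 2 of 4.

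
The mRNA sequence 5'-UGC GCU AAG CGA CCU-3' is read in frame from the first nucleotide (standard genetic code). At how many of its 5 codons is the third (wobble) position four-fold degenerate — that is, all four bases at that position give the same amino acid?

3

Codon 1 UGC (Cys): third position 2-fold.
Codon 2 GCU (Ala): third position 4-fold.
Codon 3 AAG (Lys): third position 2-fold.
Codon 4 CGA (Arg): third position 4-fold.
Codon 5 CCU (Pro): third position 4-fold.
Four-fold degenerate third positions: 3.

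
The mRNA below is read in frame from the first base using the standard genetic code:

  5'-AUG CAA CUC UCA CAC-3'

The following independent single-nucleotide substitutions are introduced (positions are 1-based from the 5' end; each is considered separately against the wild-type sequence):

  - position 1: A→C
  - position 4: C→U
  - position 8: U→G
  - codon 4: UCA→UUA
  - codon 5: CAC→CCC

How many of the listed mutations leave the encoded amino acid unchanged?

Codon 1: AUG (Met) → CUG (Leu) — missense.
Codon 2: CAA (Gln) → UAA (Stop) — nonsense.
Codon 3: CUC (Leu) → CGC (Arg) — missense.
Codon 4: UCA (Ser) → UUA (Leu) — missense.
Codon 5: CAC (His) → CCC (Pro) — missense.
Synonymous: 0 of 5.

0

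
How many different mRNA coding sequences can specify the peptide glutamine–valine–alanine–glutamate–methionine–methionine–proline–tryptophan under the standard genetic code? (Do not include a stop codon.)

Gln: 2 codons.
Val: 4 codons.
Ala: 4 codons.
Glu: 2 codons.
Met: 1 codon.
Met: 1 codon.
Pro: 4 codons.
Trp: 1 codon.
2 × 4 × 4 × 2 × 1 × 1 × 4 × 1 = 256.

256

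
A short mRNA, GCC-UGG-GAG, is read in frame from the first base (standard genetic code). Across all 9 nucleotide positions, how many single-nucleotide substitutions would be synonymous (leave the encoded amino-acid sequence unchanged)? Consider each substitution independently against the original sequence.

Codon 1 (GCC, Ala): 3 synonymous substitutions.
Codon 2 (UGG, Trp): 0 synonymous substitutions.
Codon 3 (GAG, Glu): 1 synonymous substitution.
Total: 3 + 0 + 1 = 4.

4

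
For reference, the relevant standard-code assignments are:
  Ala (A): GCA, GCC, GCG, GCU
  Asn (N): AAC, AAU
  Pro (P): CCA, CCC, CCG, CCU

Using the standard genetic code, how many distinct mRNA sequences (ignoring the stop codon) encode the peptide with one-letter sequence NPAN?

Asn: 2 codons.
Pro: 4 codons.
Ala: 4 codons.
Asn: 2 codons.
2 × 4 × 4 × 2 = 64.

64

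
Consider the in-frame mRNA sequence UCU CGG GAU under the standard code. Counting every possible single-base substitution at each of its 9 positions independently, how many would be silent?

Codon 1 (UCU, Ser): 3 synonymous substitutions.
Codon 2 (CGG, Arg): 4 synonymous substitutions.
Codon 3 (GAU, Asp): 1 synonymous substitution.
Total: 3 + 4 + 1 = 8.

8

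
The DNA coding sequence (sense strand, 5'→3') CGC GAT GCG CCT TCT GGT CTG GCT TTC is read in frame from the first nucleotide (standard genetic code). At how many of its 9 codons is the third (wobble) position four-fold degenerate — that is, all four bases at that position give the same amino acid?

7

Codon 1 CGC (Arg): third position 4-fold.
Codon 2 GAT (Asp): third position 2-fold.
Codon 3 GCG (Ala): third position 4-fold.
Codon 4 CCT (Pro): third position 4-fold.
Codon 5 TCT (Ser): third position 4-fold.
Codon 6 GGT (Gly): third position 4-fold.
Codon 7 CTG (Leu): third position 4-fold.
Codon 8 GCT (Ala): third position 4-fold.
Codon 9 TTC (Phe): third position 2-fold.
Four-fold degenerate third positions: 7.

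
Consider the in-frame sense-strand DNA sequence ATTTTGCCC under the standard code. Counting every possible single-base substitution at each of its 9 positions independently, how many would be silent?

Codon 1 (ATT, Ile): 2 synonymous substitutions.
Codon 2 (TTG, Leu): 2 synonymous substitutions.
Codon 3 (CCC, Pro): 3 synonymous substitutions.
Total: 2 + 2 + 3 = 7.

7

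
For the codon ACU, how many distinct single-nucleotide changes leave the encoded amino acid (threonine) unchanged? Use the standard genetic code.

3

Position 1: none → 0 synonymous.
Position 2: none → 0 synonymous.
Position 3: ACC, ACA, ACG → 3 synonymous.
Total: 0 + 0 + 3 = 3.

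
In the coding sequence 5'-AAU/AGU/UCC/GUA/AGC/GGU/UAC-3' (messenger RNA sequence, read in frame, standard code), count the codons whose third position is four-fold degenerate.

3

Codon 1 AAU (Asn): third position 2-fold.
Codon 2 AGU (Ser): third position 2-fold.
Codon 3 UCC (Ser): third position 4-fold.
Codon 4 GUA (Val): third position 4-fold.
Codon 5 AGC (Ser): third position 2-fold.
Codon 6 GGU (Gly): third position 4-fold.
Codon 7 UAC (Tyr): third position 2-fold.
Four-fold degenerate third positions: 3.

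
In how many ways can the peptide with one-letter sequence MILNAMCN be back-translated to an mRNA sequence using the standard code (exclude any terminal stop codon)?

576

Met: 1 codon.
Ile: 3 codons.
Leu: 6 codons.
Asn: 2 codons.
Ala: 4 codons.
Met: 1 codon.
Cys: 2 codons.
Asn: 2 codons.
1 × 3 × 6 × 2 × 4 × 1 × 2 × 2 = 576.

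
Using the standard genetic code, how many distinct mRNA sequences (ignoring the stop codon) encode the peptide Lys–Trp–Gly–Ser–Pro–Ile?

576

Lys: 2 codons.
Trp: 1 codon.
Gly: 4 codons.
Ser: 6 codons.
Pro: 4 codons.
Ile: 3 codons.
2 × 1 × 4 × 6 × 4 × 3 = 576.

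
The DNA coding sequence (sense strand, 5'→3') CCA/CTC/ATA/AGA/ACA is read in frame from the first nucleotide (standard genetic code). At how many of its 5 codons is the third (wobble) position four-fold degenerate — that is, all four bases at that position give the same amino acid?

Codon 1 CCA (Pro): third position 4-fold.
Codon 2 CTC (Leu): third position 4-fold.
Codon 3 ATA (Ile): third position 3-fold.
Codon 4 AGA (Arg): third position 2-fold.
Codon 5 ACA (Thr): third position 4-fold.
Four-fold degenerate third positions: 3.

3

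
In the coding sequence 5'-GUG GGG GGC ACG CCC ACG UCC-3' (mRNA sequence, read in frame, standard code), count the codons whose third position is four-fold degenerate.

Codon 1 GUG (Val): third position 4-fold.
Codon 2 GGG (Gly): third position 4-fold.
Codon 3 GGC (Gly): third position 4-fold.
Codon 4 ACG (Thr): third position 4-fold.
Codon 5 CCC (Pro): third position 4-fold.
Codon 6 ACG (Thr): third position 4-fold.
Codon 7 UCC (Ser): third position 4-fold.
Four-fold degenerate third positions: 7.

7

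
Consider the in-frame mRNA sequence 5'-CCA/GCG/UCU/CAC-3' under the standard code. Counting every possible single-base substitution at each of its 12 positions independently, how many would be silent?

Codon 1 (CCA, Pro): 3 synonymous substitutions.
Codon 2 (GCG, Ala): 3 synonymous substitutions.
Codon 3 (UCU, Ser): 3 synonymous substitutions.
Codon 4 (CAC, His): 1 synonymous substitution.
Total: 3 + 3 + 3 + 1 = 10.

10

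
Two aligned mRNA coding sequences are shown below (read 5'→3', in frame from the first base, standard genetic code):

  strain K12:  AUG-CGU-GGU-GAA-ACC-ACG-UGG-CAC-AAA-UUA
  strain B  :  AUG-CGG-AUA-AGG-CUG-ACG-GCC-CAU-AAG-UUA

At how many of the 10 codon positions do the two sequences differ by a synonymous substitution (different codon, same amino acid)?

3

Codon 1: AUG Met / AUG Met — identical.
Codon 2: CGU Arg / CGG Arg — synonymous.
Codon 3: GGU Gly / AUA Ile — nonsynonymous.
Codon 4: GAA Glu / AGG Arg — nonsynonymous.
Codon 5: ACC Thr / CUG Leu — nonsynonymous.
Codon 6: ACG Thr / ACG Thr — identical.
Codon 7: UGG Trp / GCC Ala — nonsynonymous.
Codon 8: CAC His / CAU His — synonymous.
Codon 9: AAA Lys / AAG Lys — synonymous.
Codon 10: UUA Leu / UUA Leu — identical.
Synonymous differences: 3.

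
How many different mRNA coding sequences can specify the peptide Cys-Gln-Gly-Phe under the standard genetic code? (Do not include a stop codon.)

32

Cys: 2 codons.
Gln: 2 codons.
Gly: 4 codons.
Phe: 2 codons.
2 × 2 × 4 × 2 = 32.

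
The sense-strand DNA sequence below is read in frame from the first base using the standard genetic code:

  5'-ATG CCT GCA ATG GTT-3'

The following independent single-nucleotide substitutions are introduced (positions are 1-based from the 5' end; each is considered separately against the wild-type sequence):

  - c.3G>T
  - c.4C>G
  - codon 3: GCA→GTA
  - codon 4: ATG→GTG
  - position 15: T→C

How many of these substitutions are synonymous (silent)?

Codon 1: ATG (Met) → ATT (Ile) — missense.
Codon 2: CCT (Pro) → GCT (Ala) — missense.
Codon 3: GCA (Ala) → GTA (Val) — missense.
Codon 4: ATG (Met) → GTG (Val) — missense.
Codon 5: GTT (Val) → GTC (Val) — synonymous.
Synonymous: 1 of 5.

1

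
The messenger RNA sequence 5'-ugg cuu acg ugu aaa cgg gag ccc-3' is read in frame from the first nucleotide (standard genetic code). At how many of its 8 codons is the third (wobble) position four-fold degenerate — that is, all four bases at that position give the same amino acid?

Codon 1 UGG (Trp): third position 1-fold.
Codon 2 CUU (Leu): third position 4-fold.
Codon 3 ACG (Thr): third position 4-fold.
Codon 4 UGU (Cys): third position 2-fold.
Codon 5 AAA (Lys): third position 2-fold.
Codon 6 CGG (Arg): third position 4-fold.
Codon 7 GAG (Glu): third position 2-fold.
Codon 8 CCC (Pro): third position 4-fold.
Four-fold degenerate third positions: 4.

4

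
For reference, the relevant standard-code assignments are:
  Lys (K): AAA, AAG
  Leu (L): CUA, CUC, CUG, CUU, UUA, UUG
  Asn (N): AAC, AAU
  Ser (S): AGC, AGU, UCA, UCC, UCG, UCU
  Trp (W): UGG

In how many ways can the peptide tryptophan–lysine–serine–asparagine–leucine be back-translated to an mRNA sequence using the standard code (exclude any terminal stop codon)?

144

Trp: 1 codon.
Lys: 2 codons.
Ser: 6 codons.
Asn: 2 codons.
Leu: 6 codons.
1 × 2 × 6 × 2 × 6 = 144.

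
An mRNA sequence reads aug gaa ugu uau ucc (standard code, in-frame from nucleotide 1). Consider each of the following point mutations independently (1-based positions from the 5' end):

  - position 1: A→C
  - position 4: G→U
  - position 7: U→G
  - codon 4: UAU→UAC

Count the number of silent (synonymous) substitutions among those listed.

1

Codon 1: AUG (Met) → CUG (Leu) — missense.
Codon 2: GAA (Glu) → UAA (Stop) — nonsense.
Codon 3: UGU (Cys) → GGU (Gly) — missense.
Codon 4: UAU (Tyr) → UAC (Tyr) — synonymous.
Synonymous: 1 of 4.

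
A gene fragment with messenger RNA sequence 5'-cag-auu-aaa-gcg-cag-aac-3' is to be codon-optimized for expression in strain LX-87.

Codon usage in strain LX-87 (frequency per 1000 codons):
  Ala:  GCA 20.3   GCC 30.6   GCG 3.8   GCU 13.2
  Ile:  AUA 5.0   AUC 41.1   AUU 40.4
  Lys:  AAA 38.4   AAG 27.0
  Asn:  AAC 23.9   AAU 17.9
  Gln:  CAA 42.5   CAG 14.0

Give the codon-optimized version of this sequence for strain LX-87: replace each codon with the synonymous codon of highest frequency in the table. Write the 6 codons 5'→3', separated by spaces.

Codon 1 (Gln): best is CAA at 42.5.
Codon 2 (Ile): best is AUC at 41.1.
Codon 3 (Lys): best is AAA at 38.4.
Codon 4 (Ala): best is GCC at 30.6.
Codon 5 (Gln): best is CAA at 42.5.
Codon 6 (Asn): best is AAC at 23.9.

CAA AUC AAA GCC CAA AAC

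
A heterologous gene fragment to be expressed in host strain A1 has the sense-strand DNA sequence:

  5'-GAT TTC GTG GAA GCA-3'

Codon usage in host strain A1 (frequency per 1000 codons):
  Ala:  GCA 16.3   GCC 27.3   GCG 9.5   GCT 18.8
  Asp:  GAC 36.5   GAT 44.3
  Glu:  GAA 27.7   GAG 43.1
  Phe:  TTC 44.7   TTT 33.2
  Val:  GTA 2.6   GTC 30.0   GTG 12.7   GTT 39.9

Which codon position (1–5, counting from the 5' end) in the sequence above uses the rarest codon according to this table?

Codon 1 GAT (Asp): 44.3 per 1000.
Codon 2 TTC (Phe): 44.7 per 1000.
Codon 3 GTG (Val): 12.7 per 1000.
Codon 4 GAA (Glu): 27.7 per 1000.
Codon 5 GCA (Ala): 16.3 per 1000.
Lowest frequency is 12.7 at codon 3.

3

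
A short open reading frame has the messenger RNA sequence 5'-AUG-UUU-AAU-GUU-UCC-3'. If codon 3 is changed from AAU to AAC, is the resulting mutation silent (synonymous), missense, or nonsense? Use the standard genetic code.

Position 9 falls in codon 3: AAU → Asn.
After the substitution the codon is AAC → Asn.
Both encode Asn, so the change is synonymous.

silent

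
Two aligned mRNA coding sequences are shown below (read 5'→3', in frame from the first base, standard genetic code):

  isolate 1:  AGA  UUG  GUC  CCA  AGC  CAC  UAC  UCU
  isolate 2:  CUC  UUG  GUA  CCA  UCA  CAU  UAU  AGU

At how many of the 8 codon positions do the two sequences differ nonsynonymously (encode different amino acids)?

Codon 1: AGA Arg / CUC Leu — nonsynonymous.
Codon 2: UUG Leu / UUG Leu — identical.
Codon 3: GUC Val / GUA Val — synonymous.
Codon 4: CCA Pro / CCA Pro — identical.
Codon 5: AGC Ser / UCA Ser — synonymous.
Codon 6: CAC His / CAU His — synonymous.
Codon 7: UAC Tyr / UAU Tyr — synonymous.
Codon 8: UCU Ser / AGU Ser — synonymous.
Nonsynonymous differences: 1.

1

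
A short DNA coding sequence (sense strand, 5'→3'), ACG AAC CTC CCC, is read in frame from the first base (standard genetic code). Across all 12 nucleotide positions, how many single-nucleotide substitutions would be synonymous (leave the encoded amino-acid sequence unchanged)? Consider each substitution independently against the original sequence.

10

Codon 1 (ACG, Thr): 3 synonymous substitutions.
Codon 2 (AAC, Asn): 1 synonymous substitution.
Codon 3 (CTC, Leu): 3 synonymous substitutions.
Codon 4 (CCC, Pro): 3 synonymous substitutions.
Total: 3 + 1 + 3 + 3 = 10.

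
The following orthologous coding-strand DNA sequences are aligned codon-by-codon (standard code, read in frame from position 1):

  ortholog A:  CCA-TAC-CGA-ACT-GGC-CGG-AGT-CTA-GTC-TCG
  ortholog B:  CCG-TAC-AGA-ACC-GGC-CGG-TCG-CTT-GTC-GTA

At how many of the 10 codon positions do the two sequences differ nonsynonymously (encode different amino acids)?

1

Codon 1: CCA Pro / CCG Pro — synonymous.
Codon 2: TAC Tyr / TAC Tyr — identical.
Codon 3: CGA Arg / AGA Arg — synonymous.
Codon 4: ACT Thr / ACC Thr — synonymous.
Codon 5: GGC Gly / GGC Gly — identical.
Codon 6: CGG Arg / CGG Arg — identical.
Codon 7: AGT Ser / TCG Ser — synonymous.
Codon 8: CTA Leu / CTT Leu — synonymous.
Codon 9: GTC Val / GTC Val — identical.
Codon 10: TCG Ser / GTA Val — nonsynonymous.
Nonsynonymous differences: 1.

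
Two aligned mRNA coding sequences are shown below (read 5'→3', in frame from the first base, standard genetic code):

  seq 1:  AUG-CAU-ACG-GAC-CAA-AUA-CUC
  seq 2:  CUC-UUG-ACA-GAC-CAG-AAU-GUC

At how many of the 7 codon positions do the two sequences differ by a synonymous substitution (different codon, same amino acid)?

2

Codon 1: AUG Met / CUC Leu — nonsynonymous.
Codon 2: CAU His / UUG Leu — nonsynonymous.
Codon 3: ACG Thr / ACA Thr — synonymous.
Codon 4: GAC Asp / GAC Asp — identical.
Codon 5: CAA Gln / CAG Gln — synonymous.
Codon 6: AUA Ile / AAU Asn — nonsynonymous.
Codon 7: CUC Leu / GUC Val — nonsynonymous.
Synonymous differences: 2.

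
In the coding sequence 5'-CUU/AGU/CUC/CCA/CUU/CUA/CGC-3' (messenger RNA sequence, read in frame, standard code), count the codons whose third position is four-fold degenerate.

Codon 1 CUU (Leu): third position 4-fold.
Codon 2 AGU (Ser): third position 2-fold.
Codon 3 CUC (Leu): third position 4-fold.
Codon 4 CCA (Pro): third position 4-fold.
Codon 5 CUU (Leu): third position 4-fold.
Codon 6 CUA (Leu): third position 4-fold.
Codon 7 CGC (Arg): third position 4-fold.
Four-fold degenerate third positions: 6.

6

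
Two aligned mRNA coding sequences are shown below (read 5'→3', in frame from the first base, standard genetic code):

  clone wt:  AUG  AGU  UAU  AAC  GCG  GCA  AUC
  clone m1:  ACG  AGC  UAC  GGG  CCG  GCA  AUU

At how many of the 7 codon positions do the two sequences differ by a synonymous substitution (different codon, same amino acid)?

3

Codon 1: AUG Met / ACG Thr — nonsynonymous.
Codon 2: AGU Ser / AGC Ser — synonymous.
Codon 3: UAU Tyr / UAC Tyr — synonymous.
Codon 4: AAC Asn / GGG Gly — nonsynonymous.
Codon 5: GCG Ala / CCG Pro — nonsynonymous.
Codon 6: GCA Ala / GCA Ala — identical.
Codon 7: AUC Ile / AUU Ile — synonymous.
Synonymous differences: 3.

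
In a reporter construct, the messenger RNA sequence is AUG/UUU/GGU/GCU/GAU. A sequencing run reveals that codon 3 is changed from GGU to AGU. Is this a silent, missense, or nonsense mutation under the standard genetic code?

Position 7 falls in codon 3: GGU → Gly.
After the substitution the codon is AGU → Ser.
Gly ≠ Ser, so this is a missense mutation.

missense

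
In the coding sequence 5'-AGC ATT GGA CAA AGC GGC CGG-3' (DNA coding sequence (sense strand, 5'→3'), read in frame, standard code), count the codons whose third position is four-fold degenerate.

3

Codon 1 AGC (Ser): third position 2-fold.
Codon 2 ATT (Ile): third position 3-fold.
Codon 3 GGA (Gly): third position 4-fold.
Codon 4 CAA (Gln): third position 2-fold.
Codon 5 AGC (Ser): third position 2-fold.
Codon 6 GGC (Gly): third position 4-fold.
Codon 7 CGG (Arg): third position 4-fold.
Four-fold degenerate third positions: 3.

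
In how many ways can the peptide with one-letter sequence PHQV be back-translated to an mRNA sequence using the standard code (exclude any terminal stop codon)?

64

Pro: 4 codons.
His: 2 codons.
Gln: 2 codons.
Val: 4 codons.
4 × 2 × 2 × 4 = 64.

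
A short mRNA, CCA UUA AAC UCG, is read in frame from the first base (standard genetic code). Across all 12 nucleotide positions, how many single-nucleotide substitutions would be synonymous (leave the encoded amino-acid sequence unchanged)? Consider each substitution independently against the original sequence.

Codon 1 (CCA, Pro): 3 synonymous substitutions.
Codon 2 (UUA, Leu): 2 synonymous substitutions.
Codon 3 (AAC, Asn): 1 synonymous substitution.
Codon 4 (UCG, Ser): 3 synonymous substitutions.
Total: 3 + 2 + 1 + 3 = 9.

9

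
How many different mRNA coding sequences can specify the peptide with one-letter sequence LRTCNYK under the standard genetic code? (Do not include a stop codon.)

Leu: 6 codons.
Arg: 6 codons.
Thr: 4 codons.
Cys: 2 codons.
Asn: 2 codons.
Tyr: 2 codons.
Lys: 2 codons.
6 × 6 × 4 × 2 × 2 × 2 × 2 = 2304.

2304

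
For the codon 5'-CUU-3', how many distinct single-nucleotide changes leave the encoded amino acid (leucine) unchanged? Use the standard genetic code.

Position 1: none → 0 synonymous.
Position 2: none → 0 synonymous.
Position 3: CUC, CUA, CUG → 3 synonymous.
Total: 0 + 0 + 3 = 3.

3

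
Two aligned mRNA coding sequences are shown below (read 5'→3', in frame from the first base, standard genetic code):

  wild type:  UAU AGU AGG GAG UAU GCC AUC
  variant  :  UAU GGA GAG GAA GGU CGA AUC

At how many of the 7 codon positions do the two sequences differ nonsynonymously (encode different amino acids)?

4

Codon 1: UAU Tyr / UAU Tyr — identical.
Codon 2: AGU Ser / GGA Gly — nonsynonymous.
Codon 3: AGG Arg / GAG Glu — nonsynonymous.
Codon 4: GAG Glu / GAA Glu — synonymous.
Codon 5: UAU Tyr / GGU Gly — nonsynonymous.
Codon 6: GCC Ala / CGA Arg — nonsynonymous.
Codon 7: AUC Ile / AUC Ile — identical.
Nonsynonymous differences: 4.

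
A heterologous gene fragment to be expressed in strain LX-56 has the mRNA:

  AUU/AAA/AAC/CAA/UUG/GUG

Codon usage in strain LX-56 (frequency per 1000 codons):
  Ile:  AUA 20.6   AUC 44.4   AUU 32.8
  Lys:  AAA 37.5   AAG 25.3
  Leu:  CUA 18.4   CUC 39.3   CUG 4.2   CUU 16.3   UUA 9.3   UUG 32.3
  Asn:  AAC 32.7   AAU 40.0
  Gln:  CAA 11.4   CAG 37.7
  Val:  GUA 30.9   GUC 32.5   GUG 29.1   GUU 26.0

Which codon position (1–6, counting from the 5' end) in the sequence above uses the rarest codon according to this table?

Codon 1 AUU (Ile): 32.8 per 1000.
Codon 2 AAA (Lys): 37.5 per 1000.
Codon 3 AAC (Asn): 32.7 per 1000.
Codon 4 CAA (Gln): 11.4 per 1000.
Codon 5 UUG (Leu): 32.3 per 1000.
Codon 6 GUG (Val): 29.1 per 1000.
Lowest frequency is 11.4 at codon 4.

4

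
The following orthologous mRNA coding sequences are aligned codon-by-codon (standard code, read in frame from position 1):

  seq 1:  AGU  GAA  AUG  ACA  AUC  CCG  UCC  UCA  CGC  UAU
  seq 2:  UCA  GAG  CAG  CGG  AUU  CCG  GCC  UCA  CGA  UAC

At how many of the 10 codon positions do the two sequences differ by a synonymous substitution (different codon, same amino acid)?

5

Codon 1: AGU Ser / UCA Ser — synonymous.
Codon 2: GAA Glu / GAG Glu — synonymous.
Codon 3: AUG Met / CAG Gln — nonsynonymous.
Codon 4: ACA Thr / CGG Arg — nonsynonymous.
Codon 5: AUC Ile / AUU Ile — synonymous.
Codon 6: CCG Pro / CCG Pro — identical.
Codon 7: UCC Ser / GCC Ala — nonsynonymous.
Codon 8: UCA Ser / UCA Ser — identical.
Codon 9: CGC Arg / CGA Arg — synonymous.
Codon 10: UAU Tyr / UAC Tyr — synonymous.
Synonymous differences: 5.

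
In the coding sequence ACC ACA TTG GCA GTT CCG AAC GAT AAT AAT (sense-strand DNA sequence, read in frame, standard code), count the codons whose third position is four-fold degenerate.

5

Codon 1 ACC (Thr): third position 4-fold.
Codon 2 ACA (Thr): third position 4-fold.
Codon 3 TTG (Leu): third position 2-fold.
Codon 4 GCA (Ala): third position 4-fold.
Codon 5 GTT (Val): third position 4-fold.
Codon 6 CCG (Pro): third position 4-fold.
Codon 7 AAC (Asn): third position 2-fold.
Codon 8 GAT (Asp): third position 2-fold.
Codon 9 AAT (Asn): third position 2-fold.
Codon 10 AAT (Asn): third position 2-fold.
Four-fold degenerate third positions: 5.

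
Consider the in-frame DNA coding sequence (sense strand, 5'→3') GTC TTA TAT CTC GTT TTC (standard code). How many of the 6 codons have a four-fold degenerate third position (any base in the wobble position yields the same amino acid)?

3

Codon 1 GTC (Val): third position 4-fold.
Codon 2 TTA (Leu): third position 2-fold.
Codon 3 TAT (Tyr): third position 2-fold.
Codon 4 CTC (Leu): third position 4-fold.
Codon 5 GTT (Val): third position 4-fold.
Codon 6 TTC (Phe): third position 2-fold.
Four-fold degenerate third positions: 3.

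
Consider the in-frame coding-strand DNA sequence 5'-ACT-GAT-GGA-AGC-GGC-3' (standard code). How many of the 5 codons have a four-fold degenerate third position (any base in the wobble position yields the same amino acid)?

3

Codon 1 ACT (Thr): third position 4-fold.
Codon 2 GAT (Asp): third position 2-fold.
Codon 3 GGA (Gly): third position 4-fold.
Codon 4 AGC (Ser): third position 2-fold.
Codon 5 GGC (Gly): third position 4-fold.
Four-fold degenerate third positions: 3.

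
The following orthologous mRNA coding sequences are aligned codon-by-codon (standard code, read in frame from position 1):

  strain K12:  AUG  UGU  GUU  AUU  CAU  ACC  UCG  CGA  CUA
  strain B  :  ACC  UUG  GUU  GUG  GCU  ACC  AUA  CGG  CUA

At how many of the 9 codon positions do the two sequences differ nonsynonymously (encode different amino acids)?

5

Codon 1: AUG Met / ACC Thr — nonsynonymous.
Codon 2: UGU Cys / UUG Leu — nonsynonymous.
Codon 3: GUU Val / GUU Val — identical.
Codon 4: AUU Ile / GUG Val — nonsynonymous.
Codon 5: CAU His / GCU Ala — nonsynonymous.
Codon 6: ACC Thr / ACC Thr — identical.
Codon 7: UCG Ser / AUA Ile — nonsynonymous.
Codon 8: CGA Arg / CGG Arg — synonymous.
Codon 9: CUA Leu / CUA Leu — identical.
Nonsynonymous differences: 5.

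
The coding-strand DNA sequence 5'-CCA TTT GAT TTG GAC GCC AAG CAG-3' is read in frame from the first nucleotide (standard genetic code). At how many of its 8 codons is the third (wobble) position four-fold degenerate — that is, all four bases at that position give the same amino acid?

Codon 1 CCA (Pro): third position 4-fold.
Codon 2 TTT (Phe): third position 2-fold.
Codon 3 GAT (Asp): third position 2-fold.
Codon 4 TTG (Leu): third position 2-fold.
Codon 5 GAC (Asp): third position 2-fold.
Codon 6 GCC (Ala): third position 4-fold.
Codon 7 AAG (Lys): third position 2-fold.
Codon 8 CAG (Gln): third position 2-fold.
Four-fold degenerate third positions: 2.

2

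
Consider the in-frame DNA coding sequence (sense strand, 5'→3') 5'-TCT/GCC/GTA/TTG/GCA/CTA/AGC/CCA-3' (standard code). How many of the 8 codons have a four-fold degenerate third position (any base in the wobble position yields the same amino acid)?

Codon 1 TCT (Ser): third position 4-fold.
Codon 2 GCC (Ala): third position 4-fold.
Codon 3 GTA (Val): third position 4-fold.
Codon 4 TTG (Leu): third position 2-fold.
Codon 5 GCA (Ala): third position 4-fold.
Codon 6 CTA (Leu): third position 4-fold.
Codon 7 AGC (Ser): third position 2-fold.
Codon 8 CCA (Pro): third position 4-fold.
Four-fold degenerate third positions: 6.

6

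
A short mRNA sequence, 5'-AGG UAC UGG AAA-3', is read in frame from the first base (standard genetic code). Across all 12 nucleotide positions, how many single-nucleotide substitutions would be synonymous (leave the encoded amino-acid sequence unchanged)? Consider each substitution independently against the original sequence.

Codon 1 (AGG, Arg): 2 synonymous substitutions.
Codon 2 (UAC, Tyr): 1 synonymous substitution.
Codon 3 (UGG, Trp): 0 synonymous substitutions.
Codon 4 (AAA, Lys): 1 synonymous substitution.
Total: 2 + 1 + 0 + 1 = 4.

4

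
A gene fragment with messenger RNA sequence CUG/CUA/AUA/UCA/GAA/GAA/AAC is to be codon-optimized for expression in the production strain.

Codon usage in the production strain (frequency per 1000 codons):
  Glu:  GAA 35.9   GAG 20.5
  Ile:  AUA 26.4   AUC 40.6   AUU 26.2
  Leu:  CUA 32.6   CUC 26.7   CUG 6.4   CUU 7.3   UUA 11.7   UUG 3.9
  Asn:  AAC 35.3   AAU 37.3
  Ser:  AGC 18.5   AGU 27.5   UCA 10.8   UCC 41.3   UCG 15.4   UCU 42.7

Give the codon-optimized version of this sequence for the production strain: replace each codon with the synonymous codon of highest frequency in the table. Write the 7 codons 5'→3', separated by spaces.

Codon 1 (Leu): best is CUA at 32.6.
Codon 2 (Leu): best is CUA at 32.6.
Codon 3 (Ile): best is AUC at 40.6.
Codon 4 (Ser): best is UCU at 42.7.
Codon 5 (Glu): best is GAA at 35.9.
Codon 6 (Glu): best is GAA at 35.9.
Codon 7 (Asn): best is AAU at 37.3.

CUA CUA AUC UCU GAA GAA AAU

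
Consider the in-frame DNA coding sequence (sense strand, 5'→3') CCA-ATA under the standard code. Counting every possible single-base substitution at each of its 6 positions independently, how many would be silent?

Codon 1 (CCA, Pro): 3 synonymous substitutions.
Codon 2 (ATA, Ile): 2 synonymous substitutions.
Total: 3 + 2 = 5.

5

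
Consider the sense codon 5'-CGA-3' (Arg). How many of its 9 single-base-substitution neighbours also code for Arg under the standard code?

Position 1: AGA → 1 synonymous.
Position 2: none → 0 synonymous.
Position 3: CGU, CGC, CGG → 3 synonymous.
Total: 1 + 0 + 3 = 4.

4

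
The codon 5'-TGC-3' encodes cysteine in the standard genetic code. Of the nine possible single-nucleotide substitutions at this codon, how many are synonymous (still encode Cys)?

Position 1: none → 0 synonymous.
Position 2: none → 0 synonymous.
Position 3: TGT → 1 synonymous.
Total: 0 + 0 + 1 = 1.

1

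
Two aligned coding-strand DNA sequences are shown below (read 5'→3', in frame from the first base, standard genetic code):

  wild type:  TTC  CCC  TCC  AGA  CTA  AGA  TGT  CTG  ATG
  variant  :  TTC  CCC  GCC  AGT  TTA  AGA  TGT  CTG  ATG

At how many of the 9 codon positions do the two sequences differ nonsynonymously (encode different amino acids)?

2

Codon 1: TTC Phe / TTC Phe — identical.
Codon 2: CCC Pro / CCC Pro — identical.
Codon 3: TCC Ser / GCC Ala — nonsynonymous.
Codon 4: AGA Arg / AGT Ser — nonsynonymous.
Codon 5: CTA Leu / TTA Leu — synonymous.
Codon 6: AGA Arg / AGA Arg — identical.
Codon 7: TGT Cys / TGT Cys — identical.
Codon 8: CTG Leu / CTG Leu — identical.
Codon 9: ATG Met / ATG Met — identical.
Nonsynonymous differences: 2.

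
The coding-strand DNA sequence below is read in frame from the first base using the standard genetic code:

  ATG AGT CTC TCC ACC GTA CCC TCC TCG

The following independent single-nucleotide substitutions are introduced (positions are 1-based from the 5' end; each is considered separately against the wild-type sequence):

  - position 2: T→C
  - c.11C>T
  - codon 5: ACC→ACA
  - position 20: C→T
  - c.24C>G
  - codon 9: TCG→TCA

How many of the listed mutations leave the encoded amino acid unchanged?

3

Codon 1: ATG (Met) → ACG (Thr) — missense.
Codon 4: TCC (Ser) → TTC (Phe) — missense.
Codon 5: ACC (Thr) → ACA (Thr) — synonymous.
Codon 7: CCC (Pro) → CTC (Leu) — missense.
Codon 8: TCC (Ser) → TCG (Ser) — synonymous.
Codon 9: TCG (Ser) → TCA (Ser) — synonymous.
Synonymous: 3 of 6.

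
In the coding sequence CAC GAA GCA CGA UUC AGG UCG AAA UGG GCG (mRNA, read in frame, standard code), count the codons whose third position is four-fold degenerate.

4

Codon 1 CAC (His): third position 2-fold.
Codon 2 GAA (Glu): third position 2-fold.
Codon 3 GCA (Ala): third position 4-fold.
Codon 4 CGA (Arg): third position 4-fold.
Codon 5 UUC (Phe): third position 2-fold.
Codon 6 AGG (Arg): third position 2-fold.
Codon 7 UCG (Ser): third position 4-fold.
Codon 8 AAA (Lys): third position 2-fold.
Codon 9 UGG (Trp): third position 1-fold.
Codon 10 GCG (Ala): third position 4-fold.
Four-fold degenerate third positions: 4.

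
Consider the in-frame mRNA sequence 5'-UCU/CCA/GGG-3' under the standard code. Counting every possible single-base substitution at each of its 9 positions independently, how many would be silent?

Codon 1 (UCU, Ser): 3 synonymous substitutions.
Codon 2 (CCA, Pro): 3 synonymous substitutions.
Codon 3 (GGG, Gly): 3 synonymous substitutions.
Total: 3 + 3 + 3 = 9.

9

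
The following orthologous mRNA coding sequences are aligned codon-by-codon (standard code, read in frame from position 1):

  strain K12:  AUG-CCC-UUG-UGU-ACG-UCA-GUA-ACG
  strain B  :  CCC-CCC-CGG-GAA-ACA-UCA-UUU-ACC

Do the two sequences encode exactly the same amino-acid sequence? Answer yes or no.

no

Codon 1: AUG Met / CCC Pro — nonsynonymous.
Codon 2: CCC Pro / CCC Pro — identical.
Codon 3: UUG Leu / CGG Arg — nonsynonymous.
Codon 4: UGU Cys / GAA Glu — nonsynonymous.
Codon 5: ACG Thr / ACA Thr — synonymous.
Codon 6: UCA Ser / UCA Ser — identical.
Codon 7: GUA Val / UUU Phe — nonsynonymous.
Codon 8: ACG Thr / ACC Thr — synonymous.
Nonsynonymous differences: 4 → different protein.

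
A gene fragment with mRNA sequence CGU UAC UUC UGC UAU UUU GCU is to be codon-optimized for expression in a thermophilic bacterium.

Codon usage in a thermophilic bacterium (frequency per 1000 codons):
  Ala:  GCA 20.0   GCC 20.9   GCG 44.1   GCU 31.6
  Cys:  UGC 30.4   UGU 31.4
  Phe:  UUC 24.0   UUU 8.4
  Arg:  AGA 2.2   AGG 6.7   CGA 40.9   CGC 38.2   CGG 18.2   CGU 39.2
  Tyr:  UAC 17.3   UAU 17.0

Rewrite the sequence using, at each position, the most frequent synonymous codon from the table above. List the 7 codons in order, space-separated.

Codon 1 (Arg): best is CGA at 40.9.
Codon 2 (Tyr): best is UAC at 17.3.
Codon 3 (Phe): best is UUC at 24.0.
Codon 4 (Cys): best is UGU at 31.4.
Codon 5 (Tyr): best is UAC at 17.3.
Codon 6 (Phe): best is UUC at 24.0.
Codon 7 (Ala): best is GCG at 44.1.

CGA UAC UUC UGU UAC UUC GCG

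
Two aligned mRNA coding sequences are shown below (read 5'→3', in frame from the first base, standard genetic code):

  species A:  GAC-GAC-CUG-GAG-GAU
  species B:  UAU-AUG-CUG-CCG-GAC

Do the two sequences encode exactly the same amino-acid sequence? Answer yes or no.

Codon 1: GAC Asp / UAU Tyr — nonsynonymous.
Codon 2: GAC Asp / AUG Met — nonsynonymous.
Codon 3: CUG Leu / CUG Leu — identical.
Codon 4: GAG Glu / CCG Pro — nonsynonymous.
Codon 5: GAU Asp / GAC Asp — synonymous.
Nonsynonymous differences: 3 → different protein.

no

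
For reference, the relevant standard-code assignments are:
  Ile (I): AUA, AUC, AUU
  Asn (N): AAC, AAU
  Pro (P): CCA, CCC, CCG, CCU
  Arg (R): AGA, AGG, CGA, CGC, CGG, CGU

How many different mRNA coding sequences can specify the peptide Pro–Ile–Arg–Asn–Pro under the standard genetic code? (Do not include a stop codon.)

Pro: 4 codons.
Ile: 3 codons.
Arg: 6 codons.
Asn: 2 codons.
Pro: 4 codons.
4 × 3 × 6 × 2 × 4 = 576.

576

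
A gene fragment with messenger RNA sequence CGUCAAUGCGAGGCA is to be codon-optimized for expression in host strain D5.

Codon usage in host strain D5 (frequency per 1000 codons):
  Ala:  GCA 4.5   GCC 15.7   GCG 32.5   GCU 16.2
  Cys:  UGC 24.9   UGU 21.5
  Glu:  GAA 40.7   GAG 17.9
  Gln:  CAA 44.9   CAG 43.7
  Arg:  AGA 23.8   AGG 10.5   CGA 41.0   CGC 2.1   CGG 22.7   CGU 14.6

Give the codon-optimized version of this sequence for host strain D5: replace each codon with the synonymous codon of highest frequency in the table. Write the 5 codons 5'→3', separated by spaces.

CGA CAA UGC GAA GCG

Codon 1 (Arg): best is CGA at 41.0.
Codon 2 (Gln): best is CAA at 44.9.
Codon 3 (Cys): best is UGC at 24.9.
Codon 4 (Glu): best is GAA at 40.7.
Codon 5 (Ala): best is GCG at 32.5.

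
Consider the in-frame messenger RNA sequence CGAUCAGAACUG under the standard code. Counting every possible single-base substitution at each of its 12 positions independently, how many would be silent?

Codon 1 (CGA, Arg): 4 synonymous substitutions.
Codon 2 (UCA, Ser): 3 synonymous substitutions.
Codon 3 (GAA, Glu): 1 synonymous substitution.
Codon 4 (CUG, Leu): 4 synonymous substitutions.
Total: 4 + 3 + 1 + 4 = 12.

12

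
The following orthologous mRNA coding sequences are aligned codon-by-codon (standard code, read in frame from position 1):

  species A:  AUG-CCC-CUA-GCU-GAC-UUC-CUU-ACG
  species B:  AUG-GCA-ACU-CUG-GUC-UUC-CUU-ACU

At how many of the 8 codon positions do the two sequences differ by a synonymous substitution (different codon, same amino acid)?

1

Codon 1: AUG Met / AUG Met — identical.
Codon 2: CCC Pro / GCA Ala — nonsynonymous.
Codon 3: CUA Leu / ACU Thr — nonsynonymous.
Codon 4: GCU Ala / CUG Leu — nonsynonymous.
Codon 5: GAC Asp / GUC Val — nonsynonymous.
Codon 6: UUC Phe / UUC Phe — identical.
Codon 7: CUU Leu / CUU Leu — identical.
Codon 8: ACG Thr / ACU Thr — synonymous.
Synonymous differences: 1.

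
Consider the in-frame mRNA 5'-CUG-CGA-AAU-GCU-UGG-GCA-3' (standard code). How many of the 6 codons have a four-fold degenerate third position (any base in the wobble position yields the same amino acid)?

Codon 1 CUG (Leu): third position 4-fold.
Codon 2 CGA (Arg): third position 4-fold.
Codon 3 AAU (Asn): third position 2-fold.
Codon 4 GCU (Ala): third position 4-fold.
Codon 5 UGG (Trp): third position 1-fold.
Codon 6 GCA (Ala): third position 4-fold.
Four-fold degenerate third positions: 4.

4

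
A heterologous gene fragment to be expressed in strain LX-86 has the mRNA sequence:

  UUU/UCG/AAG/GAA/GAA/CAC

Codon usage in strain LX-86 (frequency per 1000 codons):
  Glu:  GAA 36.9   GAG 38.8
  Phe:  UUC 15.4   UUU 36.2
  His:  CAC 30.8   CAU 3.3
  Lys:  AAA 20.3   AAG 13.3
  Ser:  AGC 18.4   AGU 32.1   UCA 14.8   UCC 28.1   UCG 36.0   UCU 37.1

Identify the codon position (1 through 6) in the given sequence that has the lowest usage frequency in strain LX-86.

3

Codon 1 UUU (Phe): 36.2 per 1000.
Codon 2 UCG (Ser): 36.0 per 1000.
Codon 3 AAG (Lys): 13.3 per 1000.
Codon 4 GAA (Glu): 36.9 per 1000.
Codon 5 GAA (Glu): 36.9 per 1000.
Codon 6 CAC (His): 30.8 per 1000.
Lowest frequency is 13.3 at codon 3.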